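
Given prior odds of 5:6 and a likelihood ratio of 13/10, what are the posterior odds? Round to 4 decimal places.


Posterior odds = prior odds * LR
Prior odds = 5/6 = 0.8333
LR = 13/10 = 1.3
Posterior odds = 0.8333 * 1.3 = 1.0833

1.0833


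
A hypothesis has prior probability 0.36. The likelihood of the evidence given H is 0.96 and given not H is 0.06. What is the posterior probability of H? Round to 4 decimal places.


Using Bayes' theorem:
P(E) = 0.36 * 0.96 + 0.64 * 0.06
P(E) = 0.384
P(H|E) = (0.36 * 0.96) / 0.384 = 0.9

0.9


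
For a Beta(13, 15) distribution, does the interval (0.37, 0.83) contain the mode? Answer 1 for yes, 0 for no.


Mode of Beta(a,b) = (a-1)/(a+b-2)
= (13-1)/(13+15-2) = 0.4615
Check: 0.37 <= 0.4615 <= 0.83?
Result: 1

1


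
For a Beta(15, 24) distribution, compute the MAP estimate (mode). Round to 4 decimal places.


MAP = mode = (a-1)/(a+b-2)
= (15-1)/(15+24-2)
= 14/37 = 0.3784

0.3784


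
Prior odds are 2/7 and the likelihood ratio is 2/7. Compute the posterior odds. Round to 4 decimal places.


Posterior odds = prior odds * likelihood ratio
= (2/7) * (2/7)
= 4 / 49
= 0.0816

0.0816


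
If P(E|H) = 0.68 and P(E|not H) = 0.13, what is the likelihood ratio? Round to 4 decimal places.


Likelihood ratio = P(E|H) / P(E|not H)
= 0.68 / 0.13
= 5.2308

5.2308


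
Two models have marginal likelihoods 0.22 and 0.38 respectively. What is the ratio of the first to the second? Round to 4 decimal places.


Evidence ratio = 0.22 / 0.38
= 0.5789

0.5789


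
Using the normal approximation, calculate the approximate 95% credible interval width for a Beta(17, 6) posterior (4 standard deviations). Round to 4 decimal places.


Var(Beta) = 17*6/(23^2 * 24) = 0.008
SD = 0.0896
Width ~ 4*SD = 0.3585

0.3585


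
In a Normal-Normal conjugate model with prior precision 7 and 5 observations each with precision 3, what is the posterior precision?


Posterior precision = prior precision + n * observation precision
= 7 + 5 * 3
= 7 + 15 = 22

22


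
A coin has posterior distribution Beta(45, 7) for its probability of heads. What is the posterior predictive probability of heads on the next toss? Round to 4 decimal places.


Posterior predictive = E[theta] = alpha/(alpha+beta)
= 45/52
= 0.8654

0.8654


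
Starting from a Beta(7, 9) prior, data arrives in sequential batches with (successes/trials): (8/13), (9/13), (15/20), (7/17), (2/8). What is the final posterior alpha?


In sequential Bayesian updating, we sum all successes.
Total successes = 41
Final alpha = 7 + 41 = 48

48


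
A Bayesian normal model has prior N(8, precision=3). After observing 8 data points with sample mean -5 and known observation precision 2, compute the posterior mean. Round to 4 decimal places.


Posterior mean = (prior_precision * prior_mean + n * data_precision * data_mean) / (prior_precision + n * data_precision)
Numerator = 3*8 + 8*2*-5 = -56
Denominator = 3 + 8*2 = 19
Posterior mean = -2.9474

-2.9474


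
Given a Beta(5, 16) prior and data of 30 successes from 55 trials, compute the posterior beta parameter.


Number of failures = 55 - 30 = 25
Posterior beta = 16 + 25 = 41

41


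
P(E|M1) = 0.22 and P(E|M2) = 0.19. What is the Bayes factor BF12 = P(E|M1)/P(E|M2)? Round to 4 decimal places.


Bayes factor BF12 = P(E|M1) / P(E|M2)
= 0.22 / 0.19
= 1.1579

1.1579


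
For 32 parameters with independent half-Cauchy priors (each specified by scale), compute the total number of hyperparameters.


A half-Cauchy prior has 1 hyperparameter per parameter.
Total = 32 * 1 = 32

32


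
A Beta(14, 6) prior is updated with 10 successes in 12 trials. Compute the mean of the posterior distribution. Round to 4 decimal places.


After update: Beta(24, 8)
Mean = 24 / (24 + 8) = 24 / 32
= 0.75

0.75


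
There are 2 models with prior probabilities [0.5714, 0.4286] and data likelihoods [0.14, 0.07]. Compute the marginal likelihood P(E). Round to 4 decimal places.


P(E) = sum over models of P(M_i) * P(E|M_i)
= 0.5714*0.14 + 0.4286*0.07
= 0.11

0.11


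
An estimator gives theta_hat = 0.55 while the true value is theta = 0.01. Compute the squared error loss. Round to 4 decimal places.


The squared error loss is (theta_hat - theta)^2
= (0.55 - 0.01)^2
= (0.54)^2 = 0.2916

0.2916


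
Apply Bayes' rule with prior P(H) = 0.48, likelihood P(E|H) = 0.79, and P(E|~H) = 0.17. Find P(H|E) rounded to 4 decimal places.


Step 1: Compute marginal P(E) = P(E|H)P(H) + P(E|~H)P(~H)
= 0.79*0.48 + 0.17*0.52 = 0.4676
Step 2: P(H|E) = P(E|H)P(H)/P(E) = 0.3792/0.4676
= 0.8109

0.8109


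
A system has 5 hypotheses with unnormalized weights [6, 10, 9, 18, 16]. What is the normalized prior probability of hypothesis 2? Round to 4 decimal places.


The normalized prior is the weight divided by the total.
Total weight = 59
P(H2) = 10 / 59 = 0.1695

0.1695


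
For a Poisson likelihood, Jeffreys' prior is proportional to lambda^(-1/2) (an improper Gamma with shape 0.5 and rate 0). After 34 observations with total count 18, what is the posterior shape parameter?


Jeffreys' prior for Poisson is proportional to lambda^(-1/2).
Posterior is Gamma(0.5 + S, 0 + n) = Gamma(0.5 + 18, 34).
Posterior shape = 0.5 + S = 0.5 + 18 = 18.5

18.5


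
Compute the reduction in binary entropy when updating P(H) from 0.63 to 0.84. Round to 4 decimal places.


H_before = -p*log2(p) - (1-p)*log2(1-p) for p=0.63: 0.9507
H_after for p=0.84: 0.6343
Reduction = 0.9507 - 0.6343 = 0.3164

0.3164


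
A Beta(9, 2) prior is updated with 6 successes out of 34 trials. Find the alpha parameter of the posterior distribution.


In the Beta-Binomial conjugate update:
alpha_post = alpha_prior + successes
= 9 + 6
= 15

15


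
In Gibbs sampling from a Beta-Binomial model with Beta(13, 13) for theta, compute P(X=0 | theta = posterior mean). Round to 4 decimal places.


Posterior mean = alpha/(alpha+beta) = 13/26 = 0.5
P(X=0|theta=mean) = 1 - theta = 0.5

0.5


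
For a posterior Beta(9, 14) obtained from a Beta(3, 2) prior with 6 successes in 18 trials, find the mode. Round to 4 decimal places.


Mode = (alpha - 1) / (alpha + beta - 2)
= 8 / 21
= 0.381

0.381


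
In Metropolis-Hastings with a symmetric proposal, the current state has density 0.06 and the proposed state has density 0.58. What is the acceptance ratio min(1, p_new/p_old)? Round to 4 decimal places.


Ratio = p_new / p_old = 0.58 / 0.06 = 9.6667
Acceptance = min(1, 9.6667) = 1.0

1.0


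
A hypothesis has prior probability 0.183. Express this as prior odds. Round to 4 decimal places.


Odds = P(H) / P(not H) = 0.183 / 0.817
= 0.224

0.224


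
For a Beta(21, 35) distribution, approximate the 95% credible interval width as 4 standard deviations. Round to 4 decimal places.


Variance of Beta(a,b) = ab / ((a+b)^2 * (a+b+1))
= 21*35 / ((56)^2 * 57)
= 0.0041
SD = sqrt(0.0041) = 0.0641
Width = 4 * SD = 0.2565

0.2565


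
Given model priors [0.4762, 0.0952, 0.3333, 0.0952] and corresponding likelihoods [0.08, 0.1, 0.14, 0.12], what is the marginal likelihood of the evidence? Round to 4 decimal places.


P(E) = sum_i P(M_i) P(E|M_i)
= 0.0381 + 0.0095 + 0.0467 + 0.0114
= 0.1057

0.1057


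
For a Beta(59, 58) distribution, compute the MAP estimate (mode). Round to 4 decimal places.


MAP = mode = (a-1)/(a+b-2)
= (59-1)/(59+58-2)
= 58/115 = 0.5043

0.5043


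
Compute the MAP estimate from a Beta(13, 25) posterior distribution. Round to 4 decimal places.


MAP = mode of Beta distribution
= (alpha - 1)/(alpha + beta - 2)
= (13-1)/(13+25-2)
= 12/36 = 0.3333

0.3333


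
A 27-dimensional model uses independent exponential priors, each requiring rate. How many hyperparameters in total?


Per parameter: 1 (rate).
Total = 27 * 1 = 27

27


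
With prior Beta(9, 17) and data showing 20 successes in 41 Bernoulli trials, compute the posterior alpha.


Conjugate update: alpha_posterior = alpha_prior + k
= 9 + 20 = 29

29


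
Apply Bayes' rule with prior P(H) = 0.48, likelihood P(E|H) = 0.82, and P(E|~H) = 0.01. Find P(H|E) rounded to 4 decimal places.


Step 1: Compute marginal P(E) = P(E|H)P(H) + P(E|~H)P(~H)
= 0.82*0.48 + 0.01*0.52 = 0.3988
Step 2: P(H|E) = P(E|H)P(H)/P(E) = 0.3936/0.3988
= 0.987

0.987


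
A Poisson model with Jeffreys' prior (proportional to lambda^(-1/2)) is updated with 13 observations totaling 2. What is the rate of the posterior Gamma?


Posterior = Gamma(0.5 + S, n)
= Gamma(0.5 + 2, 13)
Posterior rate = 0 + n = 13

13.0


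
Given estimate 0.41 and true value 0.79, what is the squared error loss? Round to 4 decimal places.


Squared error = (estimate - true)^2
Difference = -0.38
Loss = -0.38^2 = 0.1444

0.1444


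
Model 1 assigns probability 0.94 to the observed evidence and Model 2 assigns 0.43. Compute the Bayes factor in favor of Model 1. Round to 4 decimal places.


BF = P(data|M1) / P(data|M2)
= 0.94 / 0.43 = 2.186

2.186


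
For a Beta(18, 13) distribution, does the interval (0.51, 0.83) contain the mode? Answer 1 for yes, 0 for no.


Mode of Beta(a,b) = (a-1)/(a+b-2)
= (18-1)/(18+13-2) = 0.5862
Check: 0.51 <= 0.5862 <= 0.83?
Result: 1

1


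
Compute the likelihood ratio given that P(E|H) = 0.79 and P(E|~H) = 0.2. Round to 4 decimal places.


LR = P(E|H) / P(E|~H)
= 0.79 / 0.2 = 3.95

3.95


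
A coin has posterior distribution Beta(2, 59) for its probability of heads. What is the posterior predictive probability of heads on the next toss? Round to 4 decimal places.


Posterior predictive = E[theta] = alpha/(alpha+beta)
= 2/61
= 0.0328

0.0328


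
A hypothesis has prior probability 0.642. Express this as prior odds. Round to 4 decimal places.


Odds = P(H) / P(not H) = 0.642 / 0.358
= 1.7933

1.7933


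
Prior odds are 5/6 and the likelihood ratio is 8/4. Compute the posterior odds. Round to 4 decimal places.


Posterior odds = prior odds * likelihood ratio
= (5/6) * (8/4)
= 40 / 24
= 1.6667

1.6667


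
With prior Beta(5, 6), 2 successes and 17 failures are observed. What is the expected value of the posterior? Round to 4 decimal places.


Posterior = Beta(7, 23)
E[theta] = alpha/(alpha+beta)
= 7/30 = 0.2333

0.2333


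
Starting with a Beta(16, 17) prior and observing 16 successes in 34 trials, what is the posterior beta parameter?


Posterior beta = prior beta + failures
Failures = 34 - 16 = 18
beta_post = 17 + 18 = 35

35


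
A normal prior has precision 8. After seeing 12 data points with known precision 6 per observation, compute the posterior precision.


In the conjugate normal model, precisions add:
tau_posterior = tau_prior + n * tau_data
= 8 + 12*6 = 80

80


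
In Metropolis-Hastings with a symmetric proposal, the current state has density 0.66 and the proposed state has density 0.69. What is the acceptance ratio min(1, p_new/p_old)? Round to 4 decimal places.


Ratio = p_new / p_old = 0.69 / 0.66 = 1.0455
Acceptance = min(1, 1.0455) = 1.0

1.0


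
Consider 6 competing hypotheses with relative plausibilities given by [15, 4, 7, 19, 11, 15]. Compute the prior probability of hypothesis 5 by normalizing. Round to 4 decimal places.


Sum of weights = 15 + 4 + 7 + 19 + 11 + 15 = 71
Normalized prior for H5 = 11 / 71
= 0.1549

0.1549


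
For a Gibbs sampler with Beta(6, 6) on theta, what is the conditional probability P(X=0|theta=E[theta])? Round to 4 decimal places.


E[theta] = 6/(6+6) = 0.5
P(X=0|theta) = 1 - theta = 0.5

0.5


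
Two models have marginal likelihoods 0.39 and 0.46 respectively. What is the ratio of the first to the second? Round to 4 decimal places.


Evidence ratio = 0.39 / 0.46
= 0.8478

0.8478


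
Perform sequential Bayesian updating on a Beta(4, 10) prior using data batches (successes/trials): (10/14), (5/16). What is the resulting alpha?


Accumulate successes: 15
Posterior alpha = prior alpha + sum of successes
= 4 + 15 = 19

19


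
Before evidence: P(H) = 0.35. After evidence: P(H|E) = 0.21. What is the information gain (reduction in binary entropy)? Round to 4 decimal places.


Prior entropy = 0.9341
Posterior entropy = 0.7415
Information gain = 0.9341 - 0.7415 = 0.1926

0.1926


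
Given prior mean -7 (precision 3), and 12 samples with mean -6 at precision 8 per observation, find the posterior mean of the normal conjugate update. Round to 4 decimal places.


The posterior mean is a precision-weighted average of prior and data.
Post. prec. = 3 + 96 = 99
Post. mean = (-21 + -576)/99 = -597/99 = -6.0303

-6.0303


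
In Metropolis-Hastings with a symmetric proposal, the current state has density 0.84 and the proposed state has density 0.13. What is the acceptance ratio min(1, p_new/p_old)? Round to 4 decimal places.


Ratio = p_new / p_old = 0.13 / 0.84 = 0.1548
Acceptance = min(1, 0.1548) = 0.1548

0.1548


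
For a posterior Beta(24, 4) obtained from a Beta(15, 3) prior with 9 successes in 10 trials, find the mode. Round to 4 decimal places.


Mode = (alpha - 1) / (alpha + beta - 2)
= 23 / 26
= 0.8846

0.8846


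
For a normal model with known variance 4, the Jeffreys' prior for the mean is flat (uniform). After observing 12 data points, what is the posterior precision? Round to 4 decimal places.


Jeffreys' prior for normal mean (known variance) is flat.
Prior precision = 0.
Posterior precision = prior_prec + n/sigma^2 = 0 + 12/4
= 3.0

3.0


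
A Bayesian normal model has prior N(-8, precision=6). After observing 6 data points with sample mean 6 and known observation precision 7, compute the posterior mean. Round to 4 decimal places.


Posterior mean = (prior_precision * prior_mean + n * data_precision * data_mean) / (prior_precision + n * data_precision)
Numerator = 6*-8 + 6*7*6 = 204
Denominator = 6 + 6*7 = 48
Posterior mean = 4.25

4.25


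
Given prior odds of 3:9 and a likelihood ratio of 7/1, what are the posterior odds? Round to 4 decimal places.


Posterior odds = prior odds * LR
Prior odds = 3/9 = 0.3333
LR = 7/1 = 7.0
Posterior odds = 0.3333 * 7.0 = 2.3333

2.3333


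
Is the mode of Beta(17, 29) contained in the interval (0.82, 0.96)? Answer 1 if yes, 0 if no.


Mode = (a-1)/(a+b-2) = 16/44 = 0.3636
Interval: (0.82, 0.96)
Contains mode? 0

0


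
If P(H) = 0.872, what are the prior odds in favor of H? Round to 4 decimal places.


Prior odds = P(H) / (1 - P(H))
= 0.872 / 0.128
= 6.8125

6.8125


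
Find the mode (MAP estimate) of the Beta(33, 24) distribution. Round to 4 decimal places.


For Beta(a,b) with a,b > 1:
Mode = (a-1)/(a+b-2) = (33-1)/(57-2)
= 32/55 = 0.5818

0.5818


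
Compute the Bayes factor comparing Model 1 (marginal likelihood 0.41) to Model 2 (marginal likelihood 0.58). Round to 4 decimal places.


BF12 = marginal likelihood of M1 / marginal likelihood of M2
= 0.41/0.58
= 0.7069

0.7069


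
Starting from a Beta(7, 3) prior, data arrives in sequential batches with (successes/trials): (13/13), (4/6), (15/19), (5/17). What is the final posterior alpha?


In sequential Bayesian updating, we sum all successes.
Total successes = 37
Final alpha = 7 + 37 = 44

44


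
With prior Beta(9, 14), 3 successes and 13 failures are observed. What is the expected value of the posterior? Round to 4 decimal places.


Posterior = Beta(12, 27)
E[theta] = alpha/(alpha+beta)
= 12/39 = 0.3077

0.3077


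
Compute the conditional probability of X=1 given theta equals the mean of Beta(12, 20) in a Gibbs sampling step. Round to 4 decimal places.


Mean of Beta(12, 20) = 0.375
P(X=1 | theta=0.375) = 0.375

0.375


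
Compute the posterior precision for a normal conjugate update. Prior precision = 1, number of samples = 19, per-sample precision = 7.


tau_post = tau_0 + n * tau
= 1 + 19 * 7 = 134

134


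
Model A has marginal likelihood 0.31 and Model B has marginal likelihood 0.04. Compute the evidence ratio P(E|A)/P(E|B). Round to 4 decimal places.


Evidence ratio = P(E|A) / P(E|B)
= 0.31 / 0.04
= 7.75

7.75


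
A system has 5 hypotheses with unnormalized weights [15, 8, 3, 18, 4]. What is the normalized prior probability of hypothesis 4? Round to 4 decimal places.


The normalized prior is the weight divided by the total.
Total weight = 48
P(H4) = 18 / 48 = 0.375

0.375


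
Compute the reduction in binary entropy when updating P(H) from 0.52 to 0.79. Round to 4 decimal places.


H_before = -p*log2(p) - (1-p)*log2(1-p) for p=0.52: 0.9988
H_after for p=0.79: 0.7415
Reduction = 0.9988 - 0.7415 = 0.2574

0.2574


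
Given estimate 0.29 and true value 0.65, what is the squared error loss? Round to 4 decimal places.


Squared error = (estimate - true)^2
Difference = -0.36
Loss = -0.36^2 = 0.1296

0.1296


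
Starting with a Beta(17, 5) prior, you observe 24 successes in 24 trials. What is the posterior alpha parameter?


For a Beta-Binomial conjugate model:
Posterior alpha = prior alpha + number of successes
= 17 + 24 = 41

41


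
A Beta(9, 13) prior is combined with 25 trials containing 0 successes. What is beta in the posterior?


In conjugate updating:
beta_posterior = beta_prior + (n - k)
= 13 + (25 - 0)
= 13 + 25 = 38

38


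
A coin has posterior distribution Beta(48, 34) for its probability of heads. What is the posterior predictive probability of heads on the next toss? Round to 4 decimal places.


Posterior predictive = E[theta] = alpha/(alpha+beta)
= 48/82
= 0.5854

0.5854


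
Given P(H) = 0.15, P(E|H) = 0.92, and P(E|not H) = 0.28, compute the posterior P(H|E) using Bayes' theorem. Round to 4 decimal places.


By Bayes' theorem: P(H|E) = P(E|H)*P(H) / P(E)
P(E) = P(E|H)*P(H) + P(E|not H)*P(not H)
P(E) = 0.92*0.15 + 0.28*0.85 = 0.376
P(H|E) = 0.92*0.15 / 0.376 = 0.367

0.367


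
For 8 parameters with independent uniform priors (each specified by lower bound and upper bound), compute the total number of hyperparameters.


A uniform prior has 2 hyperparameters per parameter.
Total = 8 * 2 = 16

16


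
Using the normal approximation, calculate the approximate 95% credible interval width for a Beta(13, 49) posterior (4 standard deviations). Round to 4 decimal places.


Var(Beta) = 13*49/(62^2 * 63) = 0.0026
SD = 0.0513
Width ~ 4*SD = 0.2051

0.2051


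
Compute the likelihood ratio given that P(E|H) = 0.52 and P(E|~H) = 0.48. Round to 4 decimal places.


LR = P(E|H) / P(E|~H)
= 0.52 / 0.48 = 1.0833

1.0833


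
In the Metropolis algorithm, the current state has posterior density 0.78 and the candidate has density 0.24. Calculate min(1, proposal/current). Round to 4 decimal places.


Ratio = 0.24/0.78 = 0.3077
Acceptance probability = min(1, 0.3077)
= 0.3077

0.3077


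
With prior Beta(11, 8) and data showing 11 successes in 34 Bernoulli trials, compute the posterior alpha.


Conjugate update: alpha_posterior = alpha_prior + k
= 11 + 11 = 22

22


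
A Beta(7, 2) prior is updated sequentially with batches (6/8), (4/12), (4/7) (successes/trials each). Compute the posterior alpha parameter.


Sequential conjugate updating is equivalent to a single batch update.
Total successes across all batches = 14
alpha_posterior = alpha_prior + total_successes = 7 + 14
= 21

21


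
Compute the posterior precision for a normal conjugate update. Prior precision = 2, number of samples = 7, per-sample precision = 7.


tau_post = tau_0 + n * tau
= 2 + 7 * 7 = 51

51


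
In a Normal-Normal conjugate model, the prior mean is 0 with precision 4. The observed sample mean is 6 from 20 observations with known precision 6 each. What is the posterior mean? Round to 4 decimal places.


Posterior precision = tau0 + n*tau = 4 + 20*6 = 124
Posterior mean = (tau0*mu0 + n*tau*xbar) / posterior_precision
= (4*0 + 20*6*6) / 124
= 720 / 124 = 5.8065

5.8065


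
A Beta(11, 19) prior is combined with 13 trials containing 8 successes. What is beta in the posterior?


In conjugate updating:
beta_posterior = beta_prior + (n - k)
= 19 + (13 - 8)
= 19 + 5 = 24

24


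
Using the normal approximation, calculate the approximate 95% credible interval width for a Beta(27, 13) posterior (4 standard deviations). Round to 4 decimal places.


Var(Beta) = 27*13/(40^2 * 41) = 0.0054
SD = 0.0731
Width ~ 4*SD = 0.2926

0.2926


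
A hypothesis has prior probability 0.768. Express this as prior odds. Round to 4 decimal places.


Odds = P(H) / P(not H) = 0.768 / 0.232
= 3.3103

3.3103


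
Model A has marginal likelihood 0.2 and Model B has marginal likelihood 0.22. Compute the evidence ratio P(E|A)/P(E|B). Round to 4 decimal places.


Evidence ratio = P(E|A) / P(E|B)
= 0.2 / 0.22
= 0.9091

0.9091


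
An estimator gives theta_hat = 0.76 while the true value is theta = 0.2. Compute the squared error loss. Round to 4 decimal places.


The squared error loss is (theta_hat - theta)^2
= (0.76 - 0.2)^2
= (0.56)^2 = 0.3136

0.3136


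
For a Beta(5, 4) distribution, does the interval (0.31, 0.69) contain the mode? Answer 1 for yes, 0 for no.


Mode of Beta(a,b) = (a-1)/(a+b-2)
= (5-1)/(5+4-2) = 0.5714
Check: 0.31 <= 0.5714 <= 0.69?
Result: 1

1


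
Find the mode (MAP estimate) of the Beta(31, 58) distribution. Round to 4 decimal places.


For Beta(a,b) with a,b > 1:
Mode = (a-1)/(a+b-2) = (31-1)/(89-2)
= 30/87 = 0.3448

0.3448


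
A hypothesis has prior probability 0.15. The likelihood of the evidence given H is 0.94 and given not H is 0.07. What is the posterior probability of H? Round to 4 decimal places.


Using Bayes' theorem:
P(E) = 0.15 * 0.94 + 0.85 * 0.07
P(E) = 0.2005
P(H|E) = (0.15 * 0.94) / 0.2005 = 0.7032

0.7032


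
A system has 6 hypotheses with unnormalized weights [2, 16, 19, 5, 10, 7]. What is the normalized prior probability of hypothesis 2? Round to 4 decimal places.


The normalized prior is the weight divided by the total.
Total weight = 59
P(H2) = 16 / 59 = 0.2712

0.2712


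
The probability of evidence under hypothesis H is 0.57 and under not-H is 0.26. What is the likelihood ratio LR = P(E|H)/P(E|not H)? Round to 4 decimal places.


LR = 0.57 / 0.26
= 2.1923

2.1923


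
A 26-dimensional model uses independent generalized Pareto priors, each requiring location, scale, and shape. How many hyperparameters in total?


Per parameter: 3 (location, scale, and shape).
Total = 26 * 3 = 78

78


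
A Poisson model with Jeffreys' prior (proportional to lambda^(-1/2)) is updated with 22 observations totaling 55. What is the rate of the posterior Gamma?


Posterior = Gamma(0.5 + S, n)
= Gamma(0.5 + 55, 22)
Posterior rate = 0 + n = 22

22.0


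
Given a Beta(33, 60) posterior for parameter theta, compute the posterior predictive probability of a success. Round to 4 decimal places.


For a Beta-Bernoulli model, the predictive probability is the mean:
P(success) = 33/(33+60) = 33/93 = 0.3548

0.3548


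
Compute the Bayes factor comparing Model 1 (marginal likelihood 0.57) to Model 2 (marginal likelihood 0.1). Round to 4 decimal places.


BF12 = marginal likelihood of M1 / marginal likelihood of M2
= 0.57/0.1
= 5.7

5.7


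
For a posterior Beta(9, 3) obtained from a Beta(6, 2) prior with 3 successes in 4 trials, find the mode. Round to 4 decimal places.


Mode = (alpha - 1) / (alpha + beta - 2)
= 8 / 10
= 0.8

0.8


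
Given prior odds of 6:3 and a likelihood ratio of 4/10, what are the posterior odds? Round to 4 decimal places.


Posterior odds = prior odds * LR
Prior odds = 6/3 = 2.0
LR = 4/10 = 0.4
Posterior odds = 2.0 * 0.4 = 0.8

0.8


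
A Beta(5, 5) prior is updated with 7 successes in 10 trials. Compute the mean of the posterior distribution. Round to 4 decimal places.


After update: Beta(12, 8)
Mean = 12 / (12 + 8) = 12 / 20
= 0.6

0.6


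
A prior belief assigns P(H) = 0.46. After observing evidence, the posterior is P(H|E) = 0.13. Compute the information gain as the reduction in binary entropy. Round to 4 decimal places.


H(prior) = -0.46*log2(0.46) - 0.54*log2(0.54)
= 0.9954
H(post) = -0.13*log2(0.13) - 0.87*log2(0.87)
= 0.5574
IG = 0.9954 - 0.5574 = 0.4379

0.4379


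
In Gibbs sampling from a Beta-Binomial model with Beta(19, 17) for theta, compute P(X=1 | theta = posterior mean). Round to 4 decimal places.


Posterior mean = alpha/(alpha+beta) = 19/36 = 0.5278
P(X=1|theta=mean) = theta = 0.5278

0.5278


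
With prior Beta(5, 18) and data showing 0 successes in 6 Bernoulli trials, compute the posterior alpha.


Conjugate update: alpha_posterior = alpha_prior + k
= 5 + 0 = 5

5


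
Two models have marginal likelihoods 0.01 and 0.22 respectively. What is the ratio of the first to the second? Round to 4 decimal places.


Evidence ratio = 0.01 / 0.22
= 0.0455

0.0455


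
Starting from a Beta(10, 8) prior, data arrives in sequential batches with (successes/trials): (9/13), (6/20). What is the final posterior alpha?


In sequential Bayesian updating, we sum all successes.
Total successes = 15
Final alpha = 10 + 15 = 25

25


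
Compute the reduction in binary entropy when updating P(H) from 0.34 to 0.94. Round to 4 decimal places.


H_before = -p*log2(p) - (1-p)*log2(1-p) for p=0.34: 0.9248
H_after for p=0.94: 0.3274
Reduction = 0.9248 - 0.3274 = 0.5974

0.5974


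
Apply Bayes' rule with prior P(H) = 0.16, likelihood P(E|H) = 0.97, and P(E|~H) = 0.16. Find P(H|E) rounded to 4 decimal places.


Step 1: Compute marginal P(E) = P(E|H)P(H) + P(E|~H)P(~H)
= 0.97*0.16 + 0.16*0.84 = 0.2896
Step 2: P(H|E) = P(E|H)P(H)/P(E) = 0.1552/0.2896
= 0.5359

0.5359


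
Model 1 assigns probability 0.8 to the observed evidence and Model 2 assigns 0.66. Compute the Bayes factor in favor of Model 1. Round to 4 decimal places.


BF = P(data|M1) / P(data|M2)
= 0.8 / 0.66 = 1.2121

1.2121


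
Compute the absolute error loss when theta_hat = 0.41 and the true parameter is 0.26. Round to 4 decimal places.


L = |theta_hat - theta_true|
= |0.41 - 0.26| = 0.15

0.15


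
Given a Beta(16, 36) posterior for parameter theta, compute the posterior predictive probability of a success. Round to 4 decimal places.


For a Beta-Bernoulli model, the predictive probability is the mean:
P(success) = 16/(16+36) = 16/52 = 0.3077

0.3077


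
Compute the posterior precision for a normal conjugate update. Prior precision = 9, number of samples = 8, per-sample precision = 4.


tau_post = tau_0 + n * tau
= 9 + 8 * 4 = 41

41


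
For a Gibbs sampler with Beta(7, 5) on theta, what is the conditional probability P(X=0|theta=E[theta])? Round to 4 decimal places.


E[theta] = 7/(7+5) = 0.5833
P(X=0|theta) = 1 - theta = 0.4167

0.4167


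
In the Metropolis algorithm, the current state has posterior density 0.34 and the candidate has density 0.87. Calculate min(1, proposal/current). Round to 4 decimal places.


Ratio = 0.87/0.34 = 2.5588
Acceptance probability = min(1, 2.5588)
= 1.0

1.0


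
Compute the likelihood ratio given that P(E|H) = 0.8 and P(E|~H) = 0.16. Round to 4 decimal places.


LR = P(E|H) / P(E|~H)
= 0.8 / 0.16 = 5.0

5.0


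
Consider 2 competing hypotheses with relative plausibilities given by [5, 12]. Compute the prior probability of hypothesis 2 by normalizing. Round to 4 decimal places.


Sum of weights = 5 + 12 = 17
Normalized prior for H2 = 12 / 17
= 0.7059

0.7059


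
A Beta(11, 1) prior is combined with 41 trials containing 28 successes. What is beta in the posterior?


In conjugate updating:
beta_posterior = beta_prior + (n - k)
= 1 + (41 - 28)
= 1 + 13 = 14

14


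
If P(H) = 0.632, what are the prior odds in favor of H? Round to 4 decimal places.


Prior odds = P(H) / (1 - P(H))
= 0.632 / 0.368
= 1.7174

1.7174


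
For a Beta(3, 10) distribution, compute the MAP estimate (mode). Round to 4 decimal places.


MAP = mode = (a-1)/(a+b-2)
= (3-1)/(3+10-2)
= 2/11 = 0.1818

0.1818


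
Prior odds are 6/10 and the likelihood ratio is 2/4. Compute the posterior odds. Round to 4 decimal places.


Posterior odds = prior odds * likelihood ratio
= (6/10) * (2/4)
= 12 / 40
= 0.3

0.3


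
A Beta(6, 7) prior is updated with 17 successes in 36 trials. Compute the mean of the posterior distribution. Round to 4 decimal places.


After update: Beta(23, 26)
Mean = 23 / (23 + 26) = 23 / 49
= 0.4694

0.4694


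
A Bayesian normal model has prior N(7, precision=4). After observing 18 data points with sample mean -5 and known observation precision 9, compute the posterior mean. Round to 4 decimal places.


Posterior mean = (prior_precision * prior_mean + n * data_precision * data_mean) / (prior_precision + n * data_precision)
Numerator = 4*7 + 18*9*-5 = -782
Denominator = 4 + 18*9 = 166
Posterior mean = -4.7108

-4.7108


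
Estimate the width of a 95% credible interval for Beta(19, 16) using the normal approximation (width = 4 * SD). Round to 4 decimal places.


For Beta(a,b): Var = ab/((a+b)^2(a+b+1))
Var = 0.0069, SD = 0.083
Approximate 95% CI width = 4 * 0.083 = 0.3321

0.3321


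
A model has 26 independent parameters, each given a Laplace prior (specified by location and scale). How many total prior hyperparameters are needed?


Each Laplace prior needs 2 hyperparameters (location and scale).
Total = 2 * 26 = 52

52


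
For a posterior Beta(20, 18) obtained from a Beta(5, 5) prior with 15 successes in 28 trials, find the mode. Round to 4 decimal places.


Mode = (alpha - 1) / (alpha + beta - 2)
= 19 / 36
= 0.5278

0.5278


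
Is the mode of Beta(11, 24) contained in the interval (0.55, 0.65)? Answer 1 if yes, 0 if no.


Mode = (a-1)/(a+b-2) = 10/33 = 0.303
Interval: (0.55, 0.65)
Contains mode? 0

0


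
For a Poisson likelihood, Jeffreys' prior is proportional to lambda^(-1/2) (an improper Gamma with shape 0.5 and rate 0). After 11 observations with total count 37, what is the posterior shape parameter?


Jeffreys' prior for Poisson is proportional to lambda^(-1/2).
Posterior is Gamma(0.5 + S, 0 + n) = Gamma(0.5 + 37, 11).
Posterior shape = 0.5 + S = 0.5 + 37 = 37.5

37.5


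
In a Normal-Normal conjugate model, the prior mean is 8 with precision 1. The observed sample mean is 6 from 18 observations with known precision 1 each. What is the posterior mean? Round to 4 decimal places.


Posterior precision = tau0 + n*tau = 1 + 18*1 = 19
Posterior mean = (tau0*mu0 + n*tau*xbar) / posterior_precision
= (1*8 + 18*1*6) / 19
= 116 / 19 = 6.1053

6.1053


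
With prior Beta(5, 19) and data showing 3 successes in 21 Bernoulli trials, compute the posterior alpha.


Conjugate update: alpha_posterior = alpha_prior + k
= 5 + 3 = 8

8


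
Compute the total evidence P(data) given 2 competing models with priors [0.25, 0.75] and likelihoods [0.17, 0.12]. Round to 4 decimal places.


Marginal likelihood = sum P(model_i) * P(data|model_i)
Model 1: 0.25 * 0.17 = 0.0425
Model 2: 0.75 * 0.12 = 0.09
Total = 0.1325

0.1325


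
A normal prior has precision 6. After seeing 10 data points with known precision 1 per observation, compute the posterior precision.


In the conjugate normal model, precisions add:
tau_posterior = tau_prior + n * tau_data
= 6 + 10*1 = 16

16


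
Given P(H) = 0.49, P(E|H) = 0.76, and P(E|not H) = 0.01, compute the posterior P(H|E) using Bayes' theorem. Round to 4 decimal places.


By Bayes' theorem: P(H|E) = P(E|H)*P(H) / P(E)
P(E) = P(E|H)*P(H) + P(E|not H)*P(not H)
P(E) = 0.76*0.49 + 0.01*0.51 = 0.3775
P(H|E) = 0.76*0.49 / 0.3775 = 0.9865

0.9865


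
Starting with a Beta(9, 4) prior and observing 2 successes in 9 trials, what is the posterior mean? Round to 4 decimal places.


Posterior parameters: alpha = 9 + 2 = 11
beta = 4 + 7 = 11
Posterior mean = alpha / (alpha + beta) = 11 / 22
= 0.5

0.5


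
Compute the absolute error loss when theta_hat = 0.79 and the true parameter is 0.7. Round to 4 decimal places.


L = |theta_hat - theta_true|
= |0.79 - 0.7| = 0.09

0.09


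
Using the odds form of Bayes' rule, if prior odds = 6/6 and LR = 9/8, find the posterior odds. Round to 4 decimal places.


Bayes' rule in odds form: posterior odds = prior odds * LR
= (6 * 9) / (6 * 8)
= 54/48 = 1.125

1.125


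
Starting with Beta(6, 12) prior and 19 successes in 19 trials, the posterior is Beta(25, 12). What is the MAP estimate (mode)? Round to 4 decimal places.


The mode of Beta(a, b) when a > 1 and b > 1 is (a-1)/(a+b-2)
= (25 - 1) / (25 + 12 - 2)
= 24 / 35
= 0.6857

0.6857


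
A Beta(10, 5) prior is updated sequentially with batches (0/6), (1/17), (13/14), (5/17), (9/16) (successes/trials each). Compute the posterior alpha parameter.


Sequential conjugate updating is equivalent to a single batch update.
Total successes across all batches = 28
alpha_posterior = alpha_prior + total_successes = 10 + 28
= 38

38


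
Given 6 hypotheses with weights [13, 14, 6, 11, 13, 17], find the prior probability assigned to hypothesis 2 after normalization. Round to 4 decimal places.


To normalize, divide each weight by the sum of all weights.
Sum = 74
Prior(H2) = 14/74 = 0.1892

0.1892


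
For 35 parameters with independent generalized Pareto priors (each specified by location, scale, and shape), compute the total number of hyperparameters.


A generalized Pareto prior has 3 hyperparameters per parameter.
Total = 35 * 3 = 105

105


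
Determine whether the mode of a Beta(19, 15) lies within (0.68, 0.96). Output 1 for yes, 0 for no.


First find the mode: (a-1)/(a+b-2) = 0.5625
Is 0.5625 in (0.68, 0.96)? 0

0


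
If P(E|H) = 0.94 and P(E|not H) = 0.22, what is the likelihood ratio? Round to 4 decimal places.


Likelihood ratio = P(E|H) / P(E|not H)
= 0.94 / 0.22
= 4.2727

4.2727


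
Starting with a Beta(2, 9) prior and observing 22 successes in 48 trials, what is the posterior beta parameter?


Posterior beta = prior beta + failures
Failures = 48 - 22 = 26
beta_post = 9 + 26 = 35

35


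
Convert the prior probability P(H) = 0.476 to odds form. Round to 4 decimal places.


P(not H) = 1 - 0.476 = 0.524
Odds = 0.476 / 0.524 = 0.9084

0.9084


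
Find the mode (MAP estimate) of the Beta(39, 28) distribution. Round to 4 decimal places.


For Beta(a,b) with a,b > 1:
Mode = (a-1)/(a+b-2) = (39-1)/(67-2)
= 38/65 = 0.5846

0.5846


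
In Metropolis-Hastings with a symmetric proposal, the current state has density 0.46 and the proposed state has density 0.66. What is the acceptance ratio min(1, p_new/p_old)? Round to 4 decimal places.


Ratio = p_new / p_old = 0.66 / 0.46 = 1.4348
Acceptance = min(1, 1.4348) = 1.0

1.0


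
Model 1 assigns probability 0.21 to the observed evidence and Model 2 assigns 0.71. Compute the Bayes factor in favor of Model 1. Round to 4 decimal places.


BF = P(data|M1) / P(data|M2)
= 0.21 / 0.71 = 0.2958

0.2958


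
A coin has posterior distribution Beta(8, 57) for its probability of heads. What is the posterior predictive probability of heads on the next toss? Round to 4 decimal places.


Posterior predictive = E[theta] = alpha/(alpha+beta)
= 8/65
= 0.1231

0.1231


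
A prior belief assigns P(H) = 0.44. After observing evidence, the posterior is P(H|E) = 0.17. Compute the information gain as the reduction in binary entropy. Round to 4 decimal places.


H(prior) = -0.44*log2(0.44) - 0.56*log2(0.56)
= 0.9896
H(post) = -0.17*log2(0.17) - 0.83*log2(0.83)
= 0.6577
IG = 0.9896 - 0.6577 = 0.3319

0.3319


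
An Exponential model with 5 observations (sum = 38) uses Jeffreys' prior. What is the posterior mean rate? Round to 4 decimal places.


Posterior Gamma(5, 38)
E[lambda] = 5/38 = 0.1316

0.1316


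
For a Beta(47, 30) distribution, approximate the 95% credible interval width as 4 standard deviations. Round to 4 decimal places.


Variance of Beta(a,b) = ab / ((a+b)^2 * (a+b+1))
= 47*30 / ((77)^2 * 78)
= 0.003
SD = sqrt(0.003) = 0.0552
Width = 4 * SD = 0.2209

0.2209


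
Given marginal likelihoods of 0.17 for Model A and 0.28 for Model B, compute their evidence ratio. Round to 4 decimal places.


Ratio = ML(A) / ML(B) = 0.17/0.28
= 0.6071

0.6071


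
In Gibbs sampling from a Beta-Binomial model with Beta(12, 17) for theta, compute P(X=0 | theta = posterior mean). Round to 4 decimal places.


Posterior mean = alpha/(alpha+beta) = 12/29 = 0.4138
P(X=0|theta=mean) = 1 - theta = 0.5862

0.5862


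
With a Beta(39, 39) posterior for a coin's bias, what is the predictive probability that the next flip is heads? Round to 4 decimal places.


The predictive probability equals the posterior mean.
P(next = heads) = alpha / (alpha + beta)
= 39 / 78 = 0.5

0.5


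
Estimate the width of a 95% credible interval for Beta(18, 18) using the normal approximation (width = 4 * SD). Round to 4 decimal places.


For Beta(a,b): Var = ab/((a+b)^2(a+b+1))
Var = 0.0068, SD = 0.0822
Approximate 95% CI width = 4 * 0.0822 = 0.3288

0.3288


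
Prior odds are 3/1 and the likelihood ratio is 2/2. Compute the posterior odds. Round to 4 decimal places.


Posterior odds = prior odds * likelihood ratio
= (3/1) * (2/2)
= 6 / 2
= 3.0

3.0


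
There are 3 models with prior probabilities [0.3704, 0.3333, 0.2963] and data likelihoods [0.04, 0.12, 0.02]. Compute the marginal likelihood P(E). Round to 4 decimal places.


P(E) = sum over models of P(M_i) * P(E|M_i)
= 0.3704*0.04 + 0.3333*0.12 + 0.2963*0.02
= 0.0607

0.0607


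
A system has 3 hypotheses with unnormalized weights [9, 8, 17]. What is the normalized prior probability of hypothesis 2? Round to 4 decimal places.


The normalized prior is the weight divided by the total.
Total weight = 34
P(H2) = 8 / 34 = 0.2353

0.2353


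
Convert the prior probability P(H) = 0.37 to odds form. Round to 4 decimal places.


P(not H) = 1 - 0.37 = 0.63
Odds = 0.37 / 0.63 = 0.5873

0.5873


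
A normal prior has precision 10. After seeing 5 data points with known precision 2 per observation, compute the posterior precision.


In the conjugate normal model, precisions add:
tau_posterior = tau_prior + n * tau_data
= 10 + 5*2 = 20

20


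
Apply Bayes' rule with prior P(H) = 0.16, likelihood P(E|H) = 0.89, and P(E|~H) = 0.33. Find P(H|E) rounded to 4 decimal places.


Step 1: Compute marginal P(E) = P(E|H)P(H) + P(E|~H)P(~H)
= 0.89*0.16 + 0.33*0.84 = 0.4196
Step 2: P(H|E) = P(E|H)P(H)/P(E) = 0.1424/0.4196
= 0.3394

0.3394


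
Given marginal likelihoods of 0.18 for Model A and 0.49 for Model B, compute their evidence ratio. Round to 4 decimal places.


Ratio = ML(A) / ML(B) = 0.18/0.49
= 0.3673

0.3673


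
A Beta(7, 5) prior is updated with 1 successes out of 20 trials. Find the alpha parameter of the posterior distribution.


In the Beta-Binomial conjugate update:
alpha_post = alpha_prior + successes
= 7 + 1
= 8

8


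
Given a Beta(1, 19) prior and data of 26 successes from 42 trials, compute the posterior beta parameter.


Number of failures = 42 - 26 = 16
Posterior beta = 19 + 16 = 35

35


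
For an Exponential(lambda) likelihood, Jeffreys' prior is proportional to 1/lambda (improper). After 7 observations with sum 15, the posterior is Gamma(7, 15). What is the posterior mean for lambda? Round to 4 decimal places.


Posterior = Gamma(n, sum_x) = Gamma(7, 15)
Posterior mean = shape/rate = 7/15
= 0.4667

0.4667


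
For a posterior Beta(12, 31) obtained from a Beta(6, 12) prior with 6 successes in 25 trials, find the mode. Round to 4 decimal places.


Mode = (alpha - 1) / (alpha + beta - 2)
= 11 / 41
= 0.2683

0.2683


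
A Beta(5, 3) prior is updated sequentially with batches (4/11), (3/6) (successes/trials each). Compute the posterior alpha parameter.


Sequential conjugate updating is equivalent to a single batch update.
Total successes across all batches = 7
alpha_posterior = alpha_prior + total_successes = 5 + 7
= 12

12
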